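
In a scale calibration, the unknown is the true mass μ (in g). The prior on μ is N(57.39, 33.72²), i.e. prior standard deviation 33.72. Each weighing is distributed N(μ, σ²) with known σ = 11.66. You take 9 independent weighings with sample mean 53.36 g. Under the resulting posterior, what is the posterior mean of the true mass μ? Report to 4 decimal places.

For Normal data with known variance σ², a Normal(μ₀, σ₀²) prior on μ is conjugate. Posterior precision = 1/σ₀² + n/σ²; posterior mean is the precision-weighted average of μ₀ and x̄.
n·x̄ = 9·53.36 = 480.24.
σ₀² = 33.72² = 1137.0384, σ² = 11.66² = 135.9556; σ² + n·σ₀² = 135.9556 + 9·1137.0384 = 10369.3012.
Posterior mean = (μ₀/σ₀² + n·x̄/σ²)/(1/σ₀² + n/σ²) = (σ²·μ₀ + σ₀²·n·x̄)/(σ² + n·σ₀²) = (135.9556·57.39 + 1137.0384·480.24)/10369.3012 = 553853.8131/10369.3012 = 53.4128.

53.4128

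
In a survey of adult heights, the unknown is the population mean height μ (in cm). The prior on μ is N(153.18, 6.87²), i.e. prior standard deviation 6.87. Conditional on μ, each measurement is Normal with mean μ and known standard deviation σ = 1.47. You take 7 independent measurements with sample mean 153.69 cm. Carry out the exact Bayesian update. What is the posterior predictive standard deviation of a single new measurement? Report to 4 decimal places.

For Normal data with known variance σ², a Normal(μ₀, σ₀²) prior on μ is conjugate. Posterior precision = 1/σ₀² + n/σ²; posterior mean is the precision-weighted average of μ₀ and x̄.
σ₀² = 6.87² = 47.1969, σ² = 1.47² = 2.1609; σ² + n·σ₀² = 2.1609 + 7·47.1969 = 332.5392.
Posterior precision = 1/σ₀² + n/σ² = 1/47.1969 + 7/2.1609 = (σ² + n·σ₀²)/(σ₀²σ²) = 332.5392/(47.1969·2.1609); posterior variance σₙ² = σ₀²σ²/(σ² + n·σ₀²) = 47.1969·2.1609/332.5392 = 0.306694.
Predictive variance for one new observation = σₙ² + σ² = 47.1969·2.1609/332.5392 + 2.1609 = σ²·(σ₀² + 332.5392)/332.5392 = 2.1609·379.7361/332.5392 = 2.467594; SD = √(2.1609·379.7361/332.5392) = 1.5709.

1.5709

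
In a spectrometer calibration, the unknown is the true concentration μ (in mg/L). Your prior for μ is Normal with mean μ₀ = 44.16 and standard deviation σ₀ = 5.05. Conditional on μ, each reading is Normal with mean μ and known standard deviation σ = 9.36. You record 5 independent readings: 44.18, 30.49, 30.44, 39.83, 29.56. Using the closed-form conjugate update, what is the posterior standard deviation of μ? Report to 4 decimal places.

For Normal data with known variance σ², a Normal(μ₀, σ₀²) prior on μ is conjugate. Posterior precision = 1/σ₀² + n/σ²; posterior mean is the precision-weighted average of μ₀ and x̄.
σ₀² = 5.05² = 25.5025, σ² = 9.36² = 87.6096; σ² + n·σ₀² = 87.6096 + 5·25.5025 = 215.1221.
Posterior precision = 1/σ₀² + n/σ² = 1/25.5025 + 5/87.6096 = (σ² + n·σ₀²)/(σ₀²σ²) = 215.1221/(25.5025·87.6096); posterior variance σₙ² = σ₀²σ²/(σ² + n·σ₀²) = 25.5025·87.6096/215.1221 = 10.386026.
Posterior SD = √σₙ² = √(25.5025·87.6096/215.1221) = 3.2227.

3.2227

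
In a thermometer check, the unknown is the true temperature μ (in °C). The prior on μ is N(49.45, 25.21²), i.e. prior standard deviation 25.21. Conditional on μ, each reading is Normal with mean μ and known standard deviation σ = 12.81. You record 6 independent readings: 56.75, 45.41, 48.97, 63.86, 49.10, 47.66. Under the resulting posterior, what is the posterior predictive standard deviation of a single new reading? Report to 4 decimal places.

13.7955

For Normal data with known variance σ², a Normal(μ₀, σ₀²) prior on μ is conjugate. Posterior precision = 1/σ₀² + n/σ²; posterior mean is the precision-weighted average of μ₀ and x̄.
σ₀² = 25.21² = 635.5441, σ² = 12.81² = 164.0961; σ² + n·σ₀² = 164.0961 + 6·635.5441 = 3977.3607.
Posterior precision = 1/σ₀² + n/σ² = 1/635.5441 + 6/164.0961 = (σ² + n·σ₀²)/(σ₀²σ²) = 3977.3607/(635.5441·164.0961); posterior variance σₙ² = σ₀²σ²/(σ² + n·σ₀²) = 635.5441·164.0961/3977.3607 = 26.220983.
Predictive variance for one new observation = σₙ² + σ² = 635.5441·164.0961/3977.3607 + 164.0961 = σ²·(σ₀² + 3977.3607)/3977.3607 = 164.0961·4612.9048/3977.3607 = 190.317083; SD = √(164.0961·4612.9048/3977.3607) = 13.7955.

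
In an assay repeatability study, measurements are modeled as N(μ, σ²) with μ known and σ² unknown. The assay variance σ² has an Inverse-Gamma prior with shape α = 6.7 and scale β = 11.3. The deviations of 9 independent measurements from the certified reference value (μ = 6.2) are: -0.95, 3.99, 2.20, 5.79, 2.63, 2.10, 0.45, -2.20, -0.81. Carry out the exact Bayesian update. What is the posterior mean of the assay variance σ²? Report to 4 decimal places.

4.6477

With known mean μ and an Inverse-Gamma(α, β) prior on σ², the Normal likelihood is conjugate: posterior is Inv-Gamma(α + n/2, β + Σ(xᵢ−μ)²/2).
Σ(xᵢ−μ)² = (-0.95)² + (3.99)² + (2.20)² + (5.79)² + (2.63)² + (2.10)² + (0.45)² + (-2.20)² + (-0.81)² = 72.2122.
Posterior: Inv-Gamma(6.7 + 9/2, 11.3 + 72.2122/2) = Inv-Gamma(11.20, 47.40610).
E[σ²|data] = β/(α−1) = 47.40610/10.20 = 4.6477.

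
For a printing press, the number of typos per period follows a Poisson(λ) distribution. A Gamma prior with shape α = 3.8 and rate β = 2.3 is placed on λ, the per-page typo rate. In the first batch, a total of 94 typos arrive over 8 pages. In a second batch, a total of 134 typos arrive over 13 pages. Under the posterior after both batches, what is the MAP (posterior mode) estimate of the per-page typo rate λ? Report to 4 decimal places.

9.9056

With a Gamma(shape α, rate β) prior, the Poisson likelihood is conjugate: the posterior is Gamma(α + ΣXᵢ, β + n).
After batch 1: Gamma(α+S, β+n) = Gamma(3.8+94, 2.3+8) = Gamma(97.8, 10.3).
After batch 2: Gamma(α+S, β+n) = Gamma(97.8+134, 10.3+13) = Gamma(231.8, 23.3).
Mode of Gamma(α,β) for α≥1 is (α−1)/β = 230.8/23.3 = 9.9056.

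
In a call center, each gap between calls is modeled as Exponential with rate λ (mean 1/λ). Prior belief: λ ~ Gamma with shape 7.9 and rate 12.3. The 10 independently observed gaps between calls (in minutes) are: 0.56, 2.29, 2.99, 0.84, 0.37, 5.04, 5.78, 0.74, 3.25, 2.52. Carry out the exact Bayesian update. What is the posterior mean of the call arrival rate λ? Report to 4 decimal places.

With a Gamma(shape α, rate β) prior on the exponential rate λ, the posterior after n observations with total T = Σxᵢ is Gamma(α+n, β+T).
Sum of observations T = 24.38 minutes; n = 10.
Posterior: Gamma(7.9+10, 12.3+24.38) = Gamma(17.9, 36.68).
Posterior mean of λ = α/β = 17.9/36.68 = 0.4880.

0.4880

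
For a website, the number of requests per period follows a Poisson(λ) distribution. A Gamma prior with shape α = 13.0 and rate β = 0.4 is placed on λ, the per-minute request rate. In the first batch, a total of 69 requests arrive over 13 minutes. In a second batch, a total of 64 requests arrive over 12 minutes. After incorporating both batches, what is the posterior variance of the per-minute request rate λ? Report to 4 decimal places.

0.2263

With a Gamma(shape α, rate β) prior, the Poisson likelihood is conjugate: the posterior is Gamma(α + ΣXᵢ, β + n).
After batch 1: Gamma(α+S, β+n) = Gamma(13.0+69, 0.4+13) = Gamma(82.0, 13.4).
After batch 2: Gamma(α+S, β+n) = Gamma(82.0+64, 13.4+12) = Gamma(146.0, 25.4).
Var = α/β² = 146.0/25.4² = 0.2263.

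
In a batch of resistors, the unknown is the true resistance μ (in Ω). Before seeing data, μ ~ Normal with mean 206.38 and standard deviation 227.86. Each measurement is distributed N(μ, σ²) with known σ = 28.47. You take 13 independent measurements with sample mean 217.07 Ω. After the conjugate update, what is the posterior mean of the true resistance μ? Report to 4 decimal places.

217.0572

For Normal data with known variance σ², a Normal(μ₀, σ₀²) prior on μ is conjugate. Posterior precision = 1/σ₀² + n/σ²; posterior mean is the precision-weighted average of μ₀ and x̄.
n·x̄ = 13·217.07 = 2821.91.
σ₀² = 227.86² = 51920.1796, σ² = 28.47² = 810.5409; σ² + n·σ₀² = 810.5409 + 13·51920.1796 = 675772.8757.
Posterior mean = (μ₀/σ₀² + n·x̄/σ²)/(1/σ₀² + n/σ²) = (σ²·μ₀ + σ₀²·n·x̄)/(σ² + n·σ₀²) = (810.5409·206.38 + 51920.1796·2821.91)/675772.8757 = 146681353.445978/675772.8757 = 217.0572.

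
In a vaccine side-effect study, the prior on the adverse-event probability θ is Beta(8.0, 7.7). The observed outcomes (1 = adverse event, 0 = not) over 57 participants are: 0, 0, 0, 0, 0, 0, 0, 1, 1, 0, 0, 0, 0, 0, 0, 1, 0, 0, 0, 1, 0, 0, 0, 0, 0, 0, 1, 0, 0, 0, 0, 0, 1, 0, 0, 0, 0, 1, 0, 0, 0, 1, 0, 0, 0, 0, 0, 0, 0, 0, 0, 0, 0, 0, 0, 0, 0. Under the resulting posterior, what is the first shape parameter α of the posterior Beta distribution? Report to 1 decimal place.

The Beta prior is conjugate to a Binomial/Bernoulli likelihood; the update adds successes to α and failures to β.
Posterior: Beta(α+k, β+n−k) = Beta(8.0+8, 7.7+49) = Beta(16.0, 56.7).
Posterior α = 16.0.

16.0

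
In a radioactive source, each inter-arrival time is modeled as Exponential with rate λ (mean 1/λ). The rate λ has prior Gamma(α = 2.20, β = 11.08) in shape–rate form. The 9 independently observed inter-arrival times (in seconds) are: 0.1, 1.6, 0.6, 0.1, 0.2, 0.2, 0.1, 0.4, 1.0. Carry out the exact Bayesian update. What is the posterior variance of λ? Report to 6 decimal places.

With a Gamma(shape α, rate β) prior on the exponential rate λ, the posterior after n observations with total T = Σxᵢ is Gamma(α+n, β+T).
Sum of observations T = 4.3 seconds; n = 9.
Posterior: Gamma(2.20+9, 11.08+4.3) = Gamma(11.20, 15.38).
Var = α/β² = 0.047348.

0.047348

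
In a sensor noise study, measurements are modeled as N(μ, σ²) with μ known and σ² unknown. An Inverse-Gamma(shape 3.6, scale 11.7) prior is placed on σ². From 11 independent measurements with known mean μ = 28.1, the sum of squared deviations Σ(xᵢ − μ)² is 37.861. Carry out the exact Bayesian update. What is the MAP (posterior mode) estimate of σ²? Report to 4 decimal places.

With known mean μ and an Inverse-Gamma(α, β) prior on σ², the Normal likelihood is conjugate: posterior is Inv-Gamma(α + n/2, β + Σ(xᵢ−μ)²/2).
Posterior: Inv-Gamma(3.6 + 11/2, 11.7 + 37.861/2) = Inv-Gamma(9.10, 30.6305).
Mode = β/(α+1) = 30.6305/10.10 = 3.0327.

3.0327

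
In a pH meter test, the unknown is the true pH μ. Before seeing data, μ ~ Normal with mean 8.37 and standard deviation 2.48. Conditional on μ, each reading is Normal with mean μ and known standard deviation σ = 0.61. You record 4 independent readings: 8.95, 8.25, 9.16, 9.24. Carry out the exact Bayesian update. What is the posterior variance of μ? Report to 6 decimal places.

0.091639

For Normal data with known variance σ², a Normal(μ₀, σ₀²) prior on μ is conjugate. Posterior precision = 1/σ₀² + n/σ²; posterior mean is the precision-weighted average of μ₀ and x̄.
σ₀² = 2.48² = 6.1504, σ² = 0.61² = 0.3721; σ² + n·σ₀² = 0.3721 + 4·6.1504 = 24.9737.
Posterior precision = 1/σ₀² + n/σ² = 1/6.1504 + 4/0.3721 = (σ² + n·σ₀²)/(σ₀²σ²) = 24.9737/(6.1504·0.3721); posterior variance σₙ² = σ₀²σ²/(σ² + n·σ₀²) = 6.1504·0.3721/24.9737 = 0.091639.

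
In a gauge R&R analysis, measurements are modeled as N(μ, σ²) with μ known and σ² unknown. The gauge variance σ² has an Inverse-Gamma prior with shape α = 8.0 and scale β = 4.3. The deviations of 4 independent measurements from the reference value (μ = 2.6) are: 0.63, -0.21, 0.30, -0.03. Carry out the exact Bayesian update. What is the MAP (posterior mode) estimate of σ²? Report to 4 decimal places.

With known mean μ and an Inverse-Gamma(α, β) prior on σ², the Normal likelihood is conjugate: posterior is Inv-Gamma(α + n/2, β + Σ(xᵢ−μ)²/2).
Σ(xᵢ−μ)² = (0.63)² + (-0.21)² + (0.30)² + (-0.03)² = 0.5319.
Posterior: Inv-Gamma(8.0 + 4/2, 4.3 + 0.5319/2) = Inv-Gamma(10.00, 4.56595).
Mode = β/(α+1) = 4.56595/11.00 = 0.4151.

0.4151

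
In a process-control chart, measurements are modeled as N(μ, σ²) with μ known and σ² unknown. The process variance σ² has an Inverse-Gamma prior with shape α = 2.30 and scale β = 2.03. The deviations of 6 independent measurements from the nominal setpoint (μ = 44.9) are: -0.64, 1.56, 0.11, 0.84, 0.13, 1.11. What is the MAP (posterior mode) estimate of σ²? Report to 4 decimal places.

With known mean μ and an Inverse-Gamma(α, β) prior on σ², the Normal likelihood is conjugate: posterior is Inv-Gamma(α + n/2, β + Σ(xᵢ−μ)²/2).
Σ(xᵢ−μ)² = (-0.64)² + (1.56)² + (0.11)² + (0.84)² + (0.13)² + (1.11)² = 4.8099.
Posterior: Inv-Gamma(2.30 + 6/2, 2.03 + 4.8099/2) = Inv-Gamma(5.30, 4.43495).
Mode = β/(α+1) = 4.43495/6.30 = 0.7040.

0.7040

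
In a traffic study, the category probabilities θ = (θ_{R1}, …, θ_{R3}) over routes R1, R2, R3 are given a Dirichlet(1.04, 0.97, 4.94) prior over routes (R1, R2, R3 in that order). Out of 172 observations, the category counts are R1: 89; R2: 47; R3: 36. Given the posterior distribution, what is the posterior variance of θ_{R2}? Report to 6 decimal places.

The Dirichlet prior is conjugate to the Multinomial likelihood: each posterior αⱼ = prior αⱼ + observed count nⱼ.
Posterior concentration: (90.04, 47.97, 40.94), total = 178.95.
Var[θ_j] = α_j(Σα−α_j)/((Σα)²(Σα+1)) = 47.97·130.98/(178.95²·179.95) = 0.001090.

0.001090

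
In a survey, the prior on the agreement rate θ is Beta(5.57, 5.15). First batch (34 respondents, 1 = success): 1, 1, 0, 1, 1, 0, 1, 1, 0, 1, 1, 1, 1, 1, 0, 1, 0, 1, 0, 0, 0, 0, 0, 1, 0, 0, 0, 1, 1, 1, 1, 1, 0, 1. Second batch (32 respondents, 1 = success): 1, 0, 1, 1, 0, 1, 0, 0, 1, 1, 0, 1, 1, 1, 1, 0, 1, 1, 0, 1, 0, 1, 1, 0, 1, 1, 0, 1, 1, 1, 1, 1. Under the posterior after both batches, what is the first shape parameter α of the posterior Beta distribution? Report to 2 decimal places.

47.57

The Beta prior is conjugate to a Binomial/Bernoulli likelihood; the update adds successes to α and failures to β.
After batch 1: Beta(5.57+20, 5.15+14) = Beta(25.57, 19.15).
After batch 2: Beta(25.57+22, 19.15+10) = Beta(47.57, 29.15).
Posterior α = 47.57.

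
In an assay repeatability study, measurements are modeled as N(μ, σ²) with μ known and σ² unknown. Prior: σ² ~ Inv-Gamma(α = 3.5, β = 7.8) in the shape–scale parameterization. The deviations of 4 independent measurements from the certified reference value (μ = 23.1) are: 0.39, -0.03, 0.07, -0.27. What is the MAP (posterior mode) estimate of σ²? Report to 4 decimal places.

With known mean μ and an Inverse-Gamma(α, β) prior on σ², the Normal likelihood is conjugate: posterior is Inv-Gamma(α + n/2, β + Σ(xᵢ−μ)²/2).
Σ(xᵢ−μ)² = (0.39)² + (-0.03)² + (0.07)² + (-0.27)² = 0.2308.
Posterior: Inv-Gamma(3.5 + 4/2, 7.8 + 0.2308/2) = Inv-Gamma(5.50, 7.91540).
Mode = β/(α+1) = 7.91540/6.50 = 1.2178.

1.2178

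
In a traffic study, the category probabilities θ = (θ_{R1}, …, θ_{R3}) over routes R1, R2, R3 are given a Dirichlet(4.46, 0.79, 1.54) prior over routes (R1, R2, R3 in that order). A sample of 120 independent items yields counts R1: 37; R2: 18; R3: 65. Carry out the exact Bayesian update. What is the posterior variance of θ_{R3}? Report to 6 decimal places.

The Dirichlet prior is conjugate to the Multinomial likelihood: each posterior αⱼ = prior αⱼ + observed count nⱼ.
Posterior concentration: (41.46, 18.79, 66.54), total = 126.79.
Var[θ_j] = α_j(Σα−α_j)/((Σα)²(Σα+1)) = 66.54·60.25/(126.79²·127.79) = 0.001952.

0.001952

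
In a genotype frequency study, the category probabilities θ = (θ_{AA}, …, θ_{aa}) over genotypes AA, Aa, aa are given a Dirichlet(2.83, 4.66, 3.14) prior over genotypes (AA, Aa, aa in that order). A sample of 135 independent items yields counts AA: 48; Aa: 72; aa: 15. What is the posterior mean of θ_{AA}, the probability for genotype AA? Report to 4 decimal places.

0.3490

The Dirichlet prior is conjugate to the Multinomial likelihood: each posterior αⱼ = prior αⱼ + observed count nⱼ.
Posterior concentration: (50.83, 76.66, 18.14), total = 145.63.
E[θ_{AA}|data] = α_{AA}/Σα = 50.83/145.63 = 0.3490.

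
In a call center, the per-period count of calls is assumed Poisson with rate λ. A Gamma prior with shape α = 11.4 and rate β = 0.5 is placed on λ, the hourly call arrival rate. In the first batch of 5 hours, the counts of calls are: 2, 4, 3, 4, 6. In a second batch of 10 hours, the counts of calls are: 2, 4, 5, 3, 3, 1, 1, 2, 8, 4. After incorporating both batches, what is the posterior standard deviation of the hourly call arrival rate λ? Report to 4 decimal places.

0.5137

With a Gamma(shape α, rate β) prior, the Poisson likelihood is conjugate: the posterior is Gamma(α + ΣXᵢ, β + n).
Batch 1: sum of counts S = 19 over n = 5 hours.
After batch 1: Gamma(α+S, β+n) = Gamma(11.4+19, 0.5+5) = Gamma(30.4, 5.5).
Batch 2: sum of counts S = 33 over n = 10 hours.
After batch 2: Gamma(α+S, β+n) = Gamma(30.4+33, 5.5+10) = Gamma(63.4, 15.5).
SD = √α/β = √63.4/15.5 = 0.5137.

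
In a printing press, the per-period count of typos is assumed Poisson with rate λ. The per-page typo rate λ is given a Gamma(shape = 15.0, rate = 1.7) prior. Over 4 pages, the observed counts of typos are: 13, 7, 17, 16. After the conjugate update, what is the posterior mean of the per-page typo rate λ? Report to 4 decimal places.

With a Gamma(shape α, rate β) prior, the Poisson likelihood is conjugate: the posterior is Gamma(α + ΣXᵢ, β + n).
Sum of counts S = 53 over n = 4 pages.
Posterior: Gamma(α+S, β+n) = Gamma(15.0+53, 1.7+4) = Gamma(68.0, 5.7).
Posterior mean = α/β = 68.0/5.7 = 11.9298.

11.9298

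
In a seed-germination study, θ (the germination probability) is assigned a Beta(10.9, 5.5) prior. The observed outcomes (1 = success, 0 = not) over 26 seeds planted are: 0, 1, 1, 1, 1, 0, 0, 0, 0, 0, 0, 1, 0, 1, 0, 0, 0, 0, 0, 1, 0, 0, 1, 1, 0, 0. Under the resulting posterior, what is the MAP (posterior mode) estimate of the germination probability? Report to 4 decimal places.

0.4678

The Beta prior is conjugate to a Binomial/Bernoulli likelihood; the update adds successes to α and failures to β.
Posterior: Beta(α+k, β+n−k) = Beta(10.9+9, 5.5+17) = Beta(19.9, 22.5).
Mode of Beta(a,b) for a,b>1 is (a−1)/(a+b−2) = 18.9/40.4 = 0.4678.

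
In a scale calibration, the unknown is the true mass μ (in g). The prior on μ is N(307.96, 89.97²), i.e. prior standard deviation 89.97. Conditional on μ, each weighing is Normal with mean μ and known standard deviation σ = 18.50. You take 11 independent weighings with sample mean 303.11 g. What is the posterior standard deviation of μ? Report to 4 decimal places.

5.5673

For Normal data with known variance σ², a Normal(μ₀, σ₀²) prior on μ is conjugate. Posterior precision = 1/σ₀² + n/σ²; posterior mean is the precision-weighted average of μ₀ and x̄.
σ₀² = 89.97² = 8094.6009, σ² = 18.50² = 342.25; σ² + n·σ₀² = 342.25 + 11·8094.6009 = 89382.8599.
Posterior precision = 1/σ₀² + n/σ² = 1/8094.6009 + 11/342.25 = (σ² + n·σ₀²)/(σ₀²σ²) = 89382.8599/(8094.6009·342.25); posterior variance σₙ² = σ₀²σ²/(σ² + n·σ₀²) = 8094.6009·342.25/89382.8599 = 30.994501.
Posterior SD = √σₙ² = √(8094.6009·342.25/89382.8599) = 5.5673.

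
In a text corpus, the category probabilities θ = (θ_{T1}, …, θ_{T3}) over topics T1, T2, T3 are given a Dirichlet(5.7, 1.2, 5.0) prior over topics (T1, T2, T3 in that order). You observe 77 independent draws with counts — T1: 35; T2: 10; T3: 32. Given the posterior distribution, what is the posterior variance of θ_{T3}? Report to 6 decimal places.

The Dirichlet prior is conjugate to the Multinomial likelihood: each posterior αⱼ = prior αⱼ + observed count nⱼ.
Posterior concentration: (40.7, 11.2, 37.0), total = 88.9.
Var[θ_j] = α_j(Σα−α_j)/((Σα)²(Σα+1)) = 37.0·51.9/(88.9²·89.9) = 0.002703.

0.002703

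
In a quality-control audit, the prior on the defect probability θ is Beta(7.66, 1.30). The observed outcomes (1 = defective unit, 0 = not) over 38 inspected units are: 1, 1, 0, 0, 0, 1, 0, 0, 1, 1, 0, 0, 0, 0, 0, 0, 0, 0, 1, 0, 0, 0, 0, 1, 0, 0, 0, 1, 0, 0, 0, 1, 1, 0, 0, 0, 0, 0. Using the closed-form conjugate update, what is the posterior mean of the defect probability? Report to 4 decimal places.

0.3761

The Beta prior is conjugate to a Binomial/Bernoulli likelihood; the update adds successes to α and failures to β.
Posterior: Beta(α+k, β+n−k) = Beta(7.66+10, 1.30+28) = Beta(17.66, 29.30).
Posterior mean = α/(α+β) = 17.66/46.96 = 0.3761.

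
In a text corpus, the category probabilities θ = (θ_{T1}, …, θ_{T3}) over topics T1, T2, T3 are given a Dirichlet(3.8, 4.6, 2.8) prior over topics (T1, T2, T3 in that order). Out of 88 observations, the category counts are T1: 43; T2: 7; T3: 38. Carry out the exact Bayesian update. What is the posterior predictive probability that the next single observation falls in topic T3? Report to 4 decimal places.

0.4113

The Dirichlet prior is conjugate to the Multinomial likelihood: each posterior αⱼ = prior αⱼ + observed count nⱼ.
Posterior concentration: (46.8, 11.6, 40.8), total = 99.2.
P(next = T3 | data) = α_{T3}/Σα = 0.4113.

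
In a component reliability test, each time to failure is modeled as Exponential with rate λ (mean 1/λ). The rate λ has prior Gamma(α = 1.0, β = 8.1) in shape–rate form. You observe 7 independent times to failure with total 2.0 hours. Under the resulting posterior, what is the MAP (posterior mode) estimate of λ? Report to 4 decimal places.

With a Gamma(shape α, rate β) prior on the exponential rate λ, the posterior after n observations with total T = Σxᵢ is Gamma(α+n, β+T).
Posterior: Gamma(1.0+7, 8.1+2.0) = Gamma(8.0, 10.1).
Mode = (α−1)/β = 0.6931.

0.6931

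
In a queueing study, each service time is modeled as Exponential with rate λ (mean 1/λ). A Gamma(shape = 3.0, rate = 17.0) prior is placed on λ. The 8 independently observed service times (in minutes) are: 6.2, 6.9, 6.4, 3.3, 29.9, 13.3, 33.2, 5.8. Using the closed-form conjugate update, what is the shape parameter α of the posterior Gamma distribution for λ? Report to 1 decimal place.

11.0

With a Gamma(shape α, rate β) prior on the exponential rate λ, the posterior after n observations with total T = Σxᵢ is Gamma(α+n, β+T).
Sum of observations T = 105.0 minutes; n = 8.
Posterior: Gamma(3.0+8, 17.0+105.0) = Gamma(11.0, 122.0).
Posterior α = 11.0.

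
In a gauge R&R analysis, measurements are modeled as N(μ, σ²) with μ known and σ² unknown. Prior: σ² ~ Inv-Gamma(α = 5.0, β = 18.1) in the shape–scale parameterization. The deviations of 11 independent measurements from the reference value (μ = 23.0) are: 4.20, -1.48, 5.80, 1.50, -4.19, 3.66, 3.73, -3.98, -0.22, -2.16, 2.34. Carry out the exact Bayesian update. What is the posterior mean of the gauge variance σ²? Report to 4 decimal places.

8.5692

With known mean μ and an Inverse-Gamma(α, β) prior on σ², the Normal likelihood is conjugate: posterior is Inv-Gamma(α + n/2, β + Σ(xᵢ−μ)²/2).
Σ(xᵢ−μ)² = (4.20)² + (-1.48)² + (5.80)² + (1.50)² + (-4.19)² + (3.66)² + (3.73)² + (-3.98)² + (-0.22)² + (-2.16)² + (2.34)² = 126.6150.
Posterior: Inv-Gamma(5.0 + 11/2, 18.1 + 126.6150/2) = Inv-Gamma(10.50, 81.40750).
E[σ²|data] = β/(α−1) = 81.40750/9.50 = 8.5692.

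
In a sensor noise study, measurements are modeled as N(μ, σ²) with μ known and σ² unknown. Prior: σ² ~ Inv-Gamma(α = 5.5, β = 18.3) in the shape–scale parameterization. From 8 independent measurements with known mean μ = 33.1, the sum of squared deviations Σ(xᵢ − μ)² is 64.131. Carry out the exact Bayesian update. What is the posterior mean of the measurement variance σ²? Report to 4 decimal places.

5.9254

With known mean μ and an Inverse-Gamma(α, β) prior on σ², the Normal likelihood is conjugate: posterior is Inv-Gamma(α + n/2, β + Σ(xᵢ−μ)²/2).
Posterior: Inv-Gamma(5.5 + 8/2, 18.3 + 64.131/2) = Inv-Gamma(9.50, 50.3655).
E[σ²|data] = β/(α−1) = 50.3655/8.50 = 5.9254.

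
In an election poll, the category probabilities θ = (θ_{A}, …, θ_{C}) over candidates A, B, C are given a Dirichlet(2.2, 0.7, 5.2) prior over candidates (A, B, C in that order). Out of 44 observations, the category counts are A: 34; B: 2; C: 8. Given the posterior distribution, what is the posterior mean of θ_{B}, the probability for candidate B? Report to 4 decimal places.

0.0518

The Dirichlet prior is conjugate to the Multinomial likelihood: each posterior αⱼ = prior αⱼ + observed count nⱼ.
Posterior concentration: (36.2, 2.7, 13.2), total = 52.1.
E[θ_{B}|data] = α_{B}/Σα = 2.7/52.1 = 0.0518.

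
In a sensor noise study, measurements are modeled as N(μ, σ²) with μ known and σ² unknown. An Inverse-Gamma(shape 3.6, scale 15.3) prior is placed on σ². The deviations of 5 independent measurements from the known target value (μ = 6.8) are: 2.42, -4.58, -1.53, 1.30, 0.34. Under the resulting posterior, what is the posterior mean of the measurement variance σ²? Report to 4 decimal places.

With known mean μ and an Inverse-Gamma(α, β) prior on σ², the Normal likelihood is conjugate: posterior is Inv-Gamma(α + n/2, β + Σ(xᵢ−μ)²/2).
Σ(xᵢ−μ)² = (2.42)² + (-4.58)² + (-1.53)² + (1.30)² + (0.34)² = 30.9793.
Posterior: Inv-Gamma(3.6 + 5/2, 15.3 + 30.9793/2) = Inv-Gamma(6.10, 30.78965).
E[σ²|data] = β/(α−1) = 30.78965/5.10 = 6.0372.

6.0372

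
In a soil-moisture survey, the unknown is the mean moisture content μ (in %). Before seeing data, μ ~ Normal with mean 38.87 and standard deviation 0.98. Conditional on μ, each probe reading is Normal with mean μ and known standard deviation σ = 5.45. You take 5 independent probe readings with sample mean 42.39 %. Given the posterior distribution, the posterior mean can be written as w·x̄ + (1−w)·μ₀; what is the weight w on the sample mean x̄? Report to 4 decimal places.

0.1392

For Normal data with known variance σ², a Normal(μ₀, σ₀²) prior on μ is conjugate. Posterior precision = 1/σ₀² + n/σ²; posterior mean is the precision-weighted average of μ₀ and x̄.
σ₀² = 0.98² = 0.9604, σ² = 5.45² = 29.7025. Prior precision 1/σ₀² = 1/0.9604; data precision n/σ² = 5/29.7025.
w = (n/σ²)/(1/σ₀² + n/σ²) = n·σ₀²/(σ² + n·σ₀²) = 5·0.9604/(29.7025 + 5·0.9604) = 4.802/34.5045 = 0.1392.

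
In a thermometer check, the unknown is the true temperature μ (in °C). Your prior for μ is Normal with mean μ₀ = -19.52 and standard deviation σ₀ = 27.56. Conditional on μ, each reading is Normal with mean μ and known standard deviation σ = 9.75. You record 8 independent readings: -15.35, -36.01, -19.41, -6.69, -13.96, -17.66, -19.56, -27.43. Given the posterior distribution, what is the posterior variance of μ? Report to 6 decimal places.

For Normal data with known variance σ², a Normal(μ₀, σ₀²) prior on μ is conjugate. Posterior precision = 1/σ₀² + n/σ²; posterior mean is the precision-weighted average of μ₀ and x̄.
σ₀² = 27.56² = 759.5536, σ² = 9.75² = 95.0625; σ² + n·σ₀² = 95.0625 + 8·759.5536 = 6171.4913.
Posterior precision = 1/σ₀² + n/σ² = 1/759.5536 + 8/95.0625 = (σ² + n·σ₀²)/(σ₀²σ²) = 6171.4913/(759.5536·95.0625); posterior variance σₙ² = σ₀²σ²/(σ² + n·σ₀²) = 759.5536·95.0625/6171.4913 = 11.699776.

11.699776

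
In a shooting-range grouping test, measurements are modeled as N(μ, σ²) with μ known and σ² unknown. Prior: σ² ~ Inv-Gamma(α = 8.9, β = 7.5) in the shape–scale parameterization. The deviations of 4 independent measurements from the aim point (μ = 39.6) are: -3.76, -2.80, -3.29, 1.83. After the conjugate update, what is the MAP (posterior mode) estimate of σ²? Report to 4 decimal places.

With known mean μ and an Inverse-Gamma(α, β) prior on σ², the Normal likelihood is conjugate: posterior is Inv-Gamma(α + n/2, β + Σ(xᵢ−μ)²/2).
Σ(xᵢ−μ)² = (-3.76)² + (-2.80)² + (-3.29)² + (1.83)² = 36.1506.
Posterior: Inv-Gamma(8.9 + 4/2, 7.5 + 36.1506/2) = Inv-Gamma(10.90, 25.57530).
Mode = β/(α+1) = 25.57530/11.90 = 2.1492.

2.1492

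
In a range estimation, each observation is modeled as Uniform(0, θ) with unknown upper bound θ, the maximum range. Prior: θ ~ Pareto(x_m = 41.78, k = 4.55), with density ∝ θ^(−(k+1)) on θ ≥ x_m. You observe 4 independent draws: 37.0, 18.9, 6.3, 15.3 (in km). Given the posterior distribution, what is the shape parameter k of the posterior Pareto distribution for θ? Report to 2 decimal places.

A Pareto(scale x_m, shape k) prior on the upper bound θ of Uniform(0, θ) is conjugate: posterior is Pareto(max(x_m, max xᵢ), k + n).
Sample maximum = 37.0; prior scale x_m = 41.78 → posterior scale = max = 41.78.
Posterior shape = 4.55 + 4 = 8.55.
Posterior shape k = 8.55.

8.55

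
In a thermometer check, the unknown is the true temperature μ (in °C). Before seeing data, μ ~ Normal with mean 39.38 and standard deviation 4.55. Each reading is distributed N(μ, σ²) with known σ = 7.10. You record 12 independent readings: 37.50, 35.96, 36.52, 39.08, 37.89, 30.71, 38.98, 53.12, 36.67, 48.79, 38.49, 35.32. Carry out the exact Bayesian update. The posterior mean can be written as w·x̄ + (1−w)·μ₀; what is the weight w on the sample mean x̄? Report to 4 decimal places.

0.8313

For Normal data with known variance σ², a Normal(μ₀, σ₀²) prior on μ is conjugate. Posterior precision = 1/σ₀² + n/σ²; posterior mean is the precision-weighted average of μ₀ and x̄.
σ₀² = 4.55² = 20.7025, σ² = 7.10² = 50.41. Prior precision 1/σ₀² = 1/20.7025; data precision n/σ² = 12/50.41.
w = (n/σ²)/(1/σ₀² + n/σ²) = n·σ₀²/(σ² + n·σ₀²) = 12·20.7025/(50.41 + 12·20.7025) = 248.43/298.84 = 0.8313.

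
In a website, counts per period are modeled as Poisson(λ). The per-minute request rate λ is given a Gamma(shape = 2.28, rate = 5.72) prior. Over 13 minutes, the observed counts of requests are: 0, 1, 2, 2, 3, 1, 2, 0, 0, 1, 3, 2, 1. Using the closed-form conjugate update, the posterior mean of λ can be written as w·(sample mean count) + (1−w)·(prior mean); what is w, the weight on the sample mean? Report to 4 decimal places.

With a Gamma(shape α, rate β) prior, the Poisson likelihood is conjugate: the posterior is Gamma(α + ΣXᵢ, β + n).
Posterior mean = (α₀+S)/(β₀+n) = [n/(β₀+n)]·(S/n) + [β₀/(β₀+n)]·(α₀/β₀), so only n and β₀ enter the weight.
Weight on data w = n/(β₀+n) = 13/(5.72+13) = 13/18.72 = 0.6944.

0.6944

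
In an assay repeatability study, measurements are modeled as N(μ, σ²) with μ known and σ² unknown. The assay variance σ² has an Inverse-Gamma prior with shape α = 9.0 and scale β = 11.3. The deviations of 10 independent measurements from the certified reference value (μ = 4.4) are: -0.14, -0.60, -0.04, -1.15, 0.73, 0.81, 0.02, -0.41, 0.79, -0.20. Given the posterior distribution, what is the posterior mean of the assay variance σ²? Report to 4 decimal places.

With known mean μ and an Inverse-Gamma(α, β) prior on σ², the Normal likelihood is conjugate: posterior is Inv-Gamma(α + n/2, β + Σ(xᵢ−μ)²/2).
Σ(xᵢ−μ)² = (-0.14)² + (-0.60)² + (-0.04)² + (-1.15)² + (0.73)² + (0.81)² + (0.02)² + (-0.41)² + (0.79)² + (-0.20)² = 3.7253.
Posterior: Inv-Gamma(9.0 + 10/2, 11.3 + 3.7253/2) = Inv-Gamma(14.00, 13.16265).
E[σ²|data] = β/(α−1) = 13.16265/13.00 = 1.0125.

1.0125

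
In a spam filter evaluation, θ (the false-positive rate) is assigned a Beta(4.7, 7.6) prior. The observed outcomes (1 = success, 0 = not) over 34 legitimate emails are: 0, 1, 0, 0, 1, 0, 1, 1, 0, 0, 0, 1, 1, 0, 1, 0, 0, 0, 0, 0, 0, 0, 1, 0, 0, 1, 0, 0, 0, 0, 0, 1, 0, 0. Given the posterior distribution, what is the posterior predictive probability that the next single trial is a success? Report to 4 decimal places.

0.3175

The Beta prior is conjugate to a Binomial/Bernoulli likelihood; the update adds successes to α and failures to β.
Posterior: Beta(α+k, β+n−k) = Beta(4.7+10, 7.6+24) = Beta(14.7, 31.6).
For a single future Bernoulli trial, P(success | data) = α/(α+β) = 0.3175.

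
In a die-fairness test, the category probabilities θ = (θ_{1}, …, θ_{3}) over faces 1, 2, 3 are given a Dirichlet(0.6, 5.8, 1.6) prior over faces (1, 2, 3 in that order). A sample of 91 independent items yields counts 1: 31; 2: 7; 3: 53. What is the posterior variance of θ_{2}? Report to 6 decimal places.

The Dirichlet prior is conjugate to the Multinomial likelihood: each posterior αⱼ = prior αⱼ + observed count nⱼ.
Posterior concentration: (31.6, 12.8, 54.6), total = 99.0.
Var[θ_j] = α_j(Σα−α_j)/((Σα)²(Σα+1)) = 12.8·86.2/(99.0²·100.0) = 0.001126.

0.001126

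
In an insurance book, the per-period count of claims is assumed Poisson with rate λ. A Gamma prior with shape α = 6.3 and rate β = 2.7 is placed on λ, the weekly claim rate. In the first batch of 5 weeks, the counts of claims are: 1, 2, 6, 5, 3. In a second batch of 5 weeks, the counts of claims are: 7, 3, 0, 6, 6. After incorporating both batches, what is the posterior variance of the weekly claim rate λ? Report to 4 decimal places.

0.2809

With a Gamma(shape α, rate β) prior, the Poisson likelihood is conjugate: the posterior is Gamma(α + ΣXᵢ, β + n).
Batch 1: sum of counts S = 17 over n = 5 weeks.
After batch 1: Gamma(α+S, β+n) = Gamma(6.3+17, 2.7+5) = Gamma(23.3, 7.7).
Batch 2: sum of counts S = 22 over n = 5 weeks.
After batch 2: Gamma(α+S, β+n) = Gamma(23.3+22, 7.7+5) = Gamma(45.3, 12.7).
Var = α/β² = 45.3/12.7² = 0.2809.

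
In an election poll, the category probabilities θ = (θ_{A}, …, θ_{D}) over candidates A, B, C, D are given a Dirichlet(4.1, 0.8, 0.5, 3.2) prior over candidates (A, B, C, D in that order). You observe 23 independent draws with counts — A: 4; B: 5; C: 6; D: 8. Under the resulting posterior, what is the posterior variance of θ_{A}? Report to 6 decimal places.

The Dirichlet prior is conjugate to the Multinomial likelihood: each posterior αⱼ = prior αⱼ + observed count nⱼ.
Posterior concentration: (8.1, 5.8, 6.5, 11.2), total = 31.6.
Var[θ_j] = α_j(Σα−α_j)/((Σα)²(Σα+1)) = 8.1·23.5/(31.6²·32.6) = 0.005847.

0.005847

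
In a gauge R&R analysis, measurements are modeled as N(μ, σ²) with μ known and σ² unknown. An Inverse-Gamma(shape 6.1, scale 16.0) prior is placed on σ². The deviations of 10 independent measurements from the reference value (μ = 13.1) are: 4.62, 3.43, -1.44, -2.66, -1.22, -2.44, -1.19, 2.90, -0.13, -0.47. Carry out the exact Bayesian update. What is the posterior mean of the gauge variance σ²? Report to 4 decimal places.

4.5428

With known mean μ and an Inverse-Gamma(α, β) prior on σ², the Normal likelihood is conjugate: posterior is Inv-Gamma(α + n/2, β + Σ(xᵢ−μ)²/2).
Σ(xᵢ−μ)² = (4.62)² + (3.43)² + (-1.44)² + (-2.66)² + (-1.22)² + (-2.44)² + (-1.19)² + (2.90)² + (-0.13)² + (-0.47)² = 59.7644.
Posterior: Inv-Gamma(6.1 + 10/2, 16.0 + 59.7644/2) = Inv-Gamma(11.10, 45.88220).
E[σ²|data] = β/(α−1) = 45.88220/10.10 = 4.5428.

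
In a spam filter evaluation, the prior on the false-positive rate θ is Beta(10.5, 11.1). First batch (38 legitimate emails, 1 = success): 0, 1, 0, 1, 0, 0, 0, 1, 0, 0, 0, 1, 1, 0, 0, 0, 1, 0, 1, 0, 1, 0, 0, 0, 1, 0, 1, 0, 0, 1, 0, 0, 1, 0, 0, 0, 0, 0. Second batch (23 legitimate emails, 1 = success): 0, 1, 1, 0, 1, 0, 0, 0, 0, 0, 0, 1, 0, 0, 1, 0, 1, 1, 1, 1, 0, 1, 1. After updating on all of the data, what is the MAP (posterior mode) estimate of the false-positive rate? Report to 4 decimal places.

The Beta prior is conjugate to a Binomial/Bernoulli likelihood; the update adds successes to α and failures to β.
After batch 1: Beta(10.5+12, 11.1+26) = Beta(22.5, 37.1).
After batch 2: Beta(22.5+11, 37.1+12) = Beta(33.5, 49.1).
Mode of Beta(a,b) for a,b>1 is (a−1)/(a+b−2) = 32.5/80.6 = 0.4032.

0.4032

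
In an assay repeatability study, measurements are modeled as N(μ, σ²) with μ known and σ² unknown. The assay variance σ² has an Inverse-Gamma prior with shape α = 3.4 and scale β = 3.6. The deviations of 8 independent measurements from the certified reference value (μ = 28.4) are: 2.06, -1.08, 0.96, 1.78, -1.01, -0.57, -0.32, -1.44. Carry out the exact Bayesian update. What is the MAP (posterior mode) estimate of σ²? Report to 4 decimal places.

With known mean μ and an Inverse-Gamma(α, β) prior on σ², the Normal likelihood is conjugate: posterior is Inv-Gamma(α + n/2, β + Σ(xᵢ−μ)²/2).
Σ(xᵢ−μ)² = (2.06)² + (-1.08)² + (0.96)² + (1.78)² + (-1.01)² + (-0.57)² + (-0.32)² + (-1.44)² = 13.0210.
Posterior: Inv-Gamma(3.4 + 8/2, 3.6 + 13.0210/2) = Inv-Gamma(7.40, 10.11050).
Mode = β/(α+1) = 10.11050/8.40 = 1.2036.

1.2036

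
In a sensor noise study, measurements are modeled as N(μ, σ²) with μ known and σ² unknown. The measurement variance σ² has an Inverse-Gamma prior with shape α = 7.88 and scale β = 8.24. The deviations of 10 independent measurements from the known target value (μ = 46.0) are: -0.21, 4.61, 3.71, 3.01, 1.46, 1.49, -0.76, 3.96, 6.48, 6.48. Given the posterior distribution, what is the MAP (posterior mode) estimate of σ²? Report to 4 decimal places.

With known mean μ and an Inverse-Gamma(α, β) prior on σ², the Normal likelihood is conjugate: posterior is Inv-Gamma(α + n/2, β + Σ(xᵢ−μ)²/2).
Σ(xᵢ−μ)² = (-0.21)² + (4.61)² + (3.71)² + (3.01)² + (1.46)² + (1.49)² + (-0.76)² + (3.96)² + (6.48)² + (6.48)² = 148.7121.
Posterior: Inv-Gamma(7.88 + 10/2, 8.24 + 148.7121/2) = Inv-Gamma(12.88, 82.59605).
Mode = β/(α+1) = 82.59605/13.88 = 5.9507.

5.9507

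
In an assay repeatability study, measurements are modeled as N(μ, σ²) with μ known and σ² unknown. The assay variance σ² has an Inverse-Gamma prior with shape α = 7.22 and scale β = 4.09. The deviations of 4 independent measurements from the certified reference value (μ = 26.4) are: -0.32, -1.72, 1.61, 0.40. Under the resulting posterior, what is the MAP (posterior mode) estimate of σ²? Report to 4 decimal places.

0.6846

With known mean μ and an Inverse-Gamma(α, β) prior on σ², the Normal likelihood is conjugate: posterior is Inv-Gamma(α + n/2, β + Σ(xᵢ−μ)²/2).
Σ(xᵢ−μ)² = (-0.32)² + (-1.72)² + (1.61)² + (0.40)² = 5.8129.
Posterior: Inv-Gamma(7.22 + 4/2, 4.09 + 5.8129/2) = Inv-Gamma(9.22, 6.99645).
Mode = β/(α+1) = 6.99645/10.22 = 0.6846.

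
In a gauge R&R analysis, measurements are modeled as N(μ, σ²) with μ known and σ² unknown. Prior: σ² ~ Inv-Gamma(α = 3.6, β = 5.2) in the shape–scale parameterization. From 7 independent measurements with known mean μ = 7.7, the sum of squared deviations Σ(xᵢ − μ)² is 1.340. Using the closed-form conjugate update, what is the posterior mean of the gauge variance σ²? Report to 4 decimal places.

With known mean μ and an Inverse-Gamma(α, β) prior on σ², the Normal likelihood is conjugate: posterior is Inv-Gamma(α + n/2, β + Σ(xᵢ−μ)²/2).
Posterior: Inv-Gamma(3.6 + 7/2, 5.2 + 1.340/2) = Inv-Gamma(7.10, 5.8700).
E[σ²|data] = β/(α−1) = 5.8700/6.10 = 0.9623.

0.9623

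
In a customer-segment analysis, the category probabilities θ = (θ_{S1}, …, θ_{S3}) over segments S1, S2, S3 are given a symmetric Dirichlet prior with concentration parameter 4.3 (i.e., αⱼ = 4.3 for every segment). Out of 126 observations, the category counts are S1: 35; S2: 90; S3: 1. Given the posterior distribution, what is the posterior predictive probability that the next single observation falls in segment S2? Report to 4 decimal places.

0.6789

The Dirichlet prior is conjugate to the Multinomial likelihood: each posterior αⱼ = prior αⱼ + observed count nⱼ.
Posterior concentration: (39.3, 94.3, 5.3), total = 138.9.
P(next = S2 | data) = α_{S2}/Σα = 0.6789.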